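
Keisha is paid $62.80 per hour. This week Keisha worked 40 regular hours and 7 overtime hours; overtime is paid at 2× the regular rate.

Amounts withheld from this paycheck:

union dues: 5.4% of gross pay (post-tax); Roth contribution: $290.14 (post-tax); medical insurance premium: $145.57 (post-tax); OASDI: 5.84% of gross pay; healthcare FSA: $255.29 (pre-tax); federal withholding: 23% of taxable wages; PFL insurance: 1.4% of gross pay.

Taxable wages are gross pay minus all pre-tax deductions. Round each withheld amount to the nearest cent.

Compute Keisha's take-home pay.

Regular pay: 40 × $62.80 = $2512.00
Overtime pay: 7 × $62.80 × 2 = $879.20
Gross pay = $2512.00 + $879.20 = $3391.20
Healthcare FSA: $255.29
Taxable wages = $3391.20 − $255.29 = $3135.91
Federal withholding: $3135.91 × 0.23 = $721.26
PFL insurance: $3391.20 × 0.014 = $47.48
OASDI: $3391.20 × 0.0584 = $198.05
Medical insurance premium: $145.57
Union dues: $3391.20 × 0.054 = $183.12
Roth contribution: $290.14
Total deductions = $255.29 + $721.26 + $47.48 + $198.05 + $145.57 + $183.12 + $290.14 = $1840.91
Net pay = $3391.20 − $1840.91 = $1550.29

$1550.29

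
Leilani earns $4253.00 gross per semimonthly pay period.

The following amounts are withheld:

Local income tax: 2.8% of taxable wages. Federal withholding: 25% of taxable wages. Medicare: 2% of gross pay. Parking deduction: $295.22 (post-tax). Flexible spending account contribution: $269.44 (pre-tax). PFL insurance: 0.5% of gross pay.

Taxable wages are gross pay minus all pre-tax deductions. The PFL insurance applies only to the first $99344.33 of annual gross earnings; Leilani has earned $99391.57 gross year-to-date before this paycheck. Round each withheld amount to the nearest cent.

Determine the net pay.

$2495.85

Flexible spending account contribution: $269.44
Taxable wages = $4253.00 − $269.44 = $3983.56
Federal withholding: $3983.56 × 0.25 = $995.89
Local income tax: $3983.56 × 0.028 = $111.54
PFL insurance: annual cap $99344.33 already reached (YTD $99391.57), so $0.00
Medicare: $4253.00 × 0.02 = $85.06
Parking deduction: $295.22
Total deductions = $269.44 + $995.89 + $111.54 + $0.00 + $85.06 + $295.22 = $1757.15
Net pay = $4253.00 − $1757.15 = $2495.85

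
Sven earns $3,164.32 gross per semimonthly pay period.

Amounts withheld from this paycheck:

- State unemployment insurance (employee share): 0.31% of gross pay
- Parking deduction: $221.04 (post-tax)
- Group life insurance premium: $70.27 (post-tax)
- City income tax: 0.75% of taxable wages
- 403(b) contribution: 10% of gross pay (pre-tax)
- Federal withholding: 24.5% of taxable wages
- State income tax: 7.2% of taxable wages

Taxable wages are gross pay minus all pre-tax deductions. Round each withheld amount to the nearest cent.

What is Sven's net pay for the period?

$1,622.63

403(b) contribution: $3,164.32 × 0.1 = $316.43
Taxable wages = $3,164.32 − $316.43 = $2,847.89
Federal withholding: $2,847.89 × 0.245 = $697.73
State income tax: $2,847.89 × 0.072 = $205.05
City income tax: $2,847.89 × 0.0075 = $21.36
State unemployment insurance (employee share): $3,164.32 × 0.0031 = $9.81
Parking deduction: $221.04
Group life insurance premium: $70.27
Total deductions = $316.43 + $697.73 + $205.05 + $21.36 + $9.81 + $221.04 + $70.27 = $1,541.69
Net pay = $3,164.32 − $1,541.69 = $1,622.63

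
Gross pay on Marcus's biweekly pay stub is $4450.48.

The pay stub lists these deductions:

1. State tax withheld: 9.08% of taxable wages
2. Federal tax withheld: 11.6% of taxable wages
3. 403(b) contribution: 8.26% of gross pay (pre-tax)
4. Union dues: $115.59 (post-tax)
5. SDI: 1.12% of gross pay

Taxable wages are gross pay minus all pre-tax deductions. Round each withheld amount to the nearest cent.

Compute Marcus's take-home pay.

403(b) contribution: $4450.48 × 0.0826 = $367.61
Taxable wages = $4450.48 − $367.61 = $4082.87
State tax withheld: $4082.87 × 0.0908 = $370.72
Federal tax withheld: $4082.87 × 0.116 = $473.61
SDI: $4450.48 × 0.0112 = $49.85
Union dues: $115.59
Total deductions = $367.61 + $370.72 + $473.61 + $49.85 + $115.59 = $1377.38
Net pay = $4450.48 − $1377.38 = $3073.10

$3073.10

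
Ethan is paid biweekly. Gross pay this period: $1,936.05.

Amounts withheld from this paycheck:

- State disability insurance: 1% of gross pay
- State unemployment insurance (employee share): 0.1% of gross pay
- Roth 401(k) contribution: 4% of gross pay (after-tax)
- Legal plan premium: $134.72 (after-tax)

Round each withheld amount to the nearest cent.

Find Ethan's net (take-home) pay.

State unemployment insurance (employee share): $1,936.05 × 0.001 = $1.94
State disability insurance: $1,936.05 × 0.01 = $19.36
Roth 401(k) contribution: $1,936.05 × 0.04 = $77.44
Legal plan premium: $134.72
Total deductions = $1.94 + $19.36 + $77.44 + $134.72 = $233.46
Net pay = $1,936.05 − $233.46 = $1,702.59

$1,702.59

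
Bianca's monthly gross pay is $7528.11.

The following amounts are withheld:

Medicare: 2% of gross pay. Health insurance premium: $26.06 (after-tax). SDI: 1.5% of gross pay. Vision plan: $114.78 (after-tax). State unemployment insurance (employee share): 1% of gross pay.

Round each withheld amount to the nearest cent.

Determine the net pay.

Medicare: $7528.11 × 0.02 = $150.56
SDI: $7528.11 × 0.015 = $112.92
State unemployment insurance (employee share): $7528.11 × 0.01 = $75.28
Health insurance premium: $26.06
Vision plan: $114.78
Total deductions = $150.56 + $112.92 + $75.28 + $26.06 + $114.78 = $479.60
Net pay = $7528.11 − $479.60 = $7048.51

$7048.51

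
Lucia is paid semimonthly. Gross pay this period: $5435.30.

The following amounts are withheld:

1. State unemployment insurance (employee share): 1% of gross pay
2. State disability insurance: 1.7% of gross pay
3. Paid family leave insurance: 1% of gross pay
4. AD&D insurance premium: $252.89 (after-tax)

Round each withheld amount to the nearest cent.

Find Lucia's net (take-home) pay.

$4981.31

State unemployment insurance (employee share): $5435.30 × 0.01 = $54.35
Paid family leave insurance: $5435.30 × 0.01 = $54.35
State disability insurance: $5435.30 × 0.017 = $92.40
AD&D insurance premium: $252.89
Total deductions = $54.35 + $54.35 + $92.40 + $252.89 = $453.99
Net pay = $5435.30 − $453.99 = $4981.31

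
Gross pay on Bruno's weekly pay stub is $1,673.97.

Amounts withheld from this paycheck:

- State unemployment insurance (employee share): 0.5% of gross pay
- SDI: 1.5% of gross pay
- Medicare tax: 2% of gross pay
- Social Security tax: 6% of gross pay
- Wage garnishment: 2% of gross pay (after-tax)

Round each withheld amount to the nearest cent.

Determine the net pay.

SDI: $1,673.97 × 0.015 = $25.11
Medicare tax: $1,673.97 × 0.02 = $33.48
Social Security tax: $1,673.97 × 0.06 = $100.44
State unemployment insurance (employee share): $1,673.97 × 0.005 = $8.37
Wage garnishment: $1,673.97 × 0.02 = $33.48
Total deductions = $25.11 + $33.48 + $100.44 + $8.37 + $33.48 = $200.88
Net pay = $1,673.97 − $200.88 = $1,473.09

$1,473.09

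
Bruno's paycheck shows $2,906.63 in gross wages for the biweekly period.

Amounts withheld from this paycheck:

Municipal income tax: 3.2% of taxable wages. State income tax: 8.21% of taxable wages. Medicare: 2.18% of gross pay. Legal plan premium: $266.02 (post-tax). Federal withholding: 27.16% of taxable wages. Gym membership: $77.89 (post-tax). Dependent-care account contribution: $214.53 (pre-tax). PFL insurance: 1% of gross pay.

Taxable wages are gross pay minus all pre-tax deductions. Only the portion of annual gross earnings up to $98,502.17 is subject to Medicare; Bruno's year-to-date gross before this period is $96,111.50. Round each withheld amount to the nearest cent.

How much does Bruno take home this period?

Dependent-care account contribution: $214.53
Taxable wages = $2,906.63 − $214.53 = $2,692.10
State income tax: $2,692.10 × 0.0821 = $221.02
Municipal income tax: $2,692.10 × 0.032 = $86.15
Federal withholding: $2,692.10 × 0.2716 = $731.17
Medicare: only $98,502.17 − $96,111.50 = $2,390.67 of this check is subject → $2,390.67 × 0.0218 = $52.12
PFL insurance: $2,906.63 × 0.01 = $29.07
Legal plan premium: $266.02
Gym membership: $77.89
Total deductions = $214.53 + $221.02 + $86.15 + $731.17 + $52.12 + $29.07 + $266.02 + $77.89 = $1,677.97
Net pay = $2,906.63 − $1,677.97 = $1,228.66

$1,228.66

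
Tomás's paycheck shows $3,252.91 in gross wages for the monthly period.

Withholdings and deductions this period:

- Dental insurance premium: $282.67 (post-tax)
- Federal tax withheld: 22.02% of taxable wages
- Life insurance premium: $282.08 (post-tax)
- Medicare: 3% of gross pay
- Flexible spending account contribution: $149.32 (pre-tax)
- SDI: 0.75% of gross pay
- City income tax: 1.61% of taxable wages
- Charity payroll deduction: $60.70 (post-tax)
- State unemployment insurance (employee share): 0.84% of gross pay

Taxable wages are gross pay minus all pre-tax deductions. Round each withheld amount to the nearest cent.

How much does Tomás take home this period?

$1,595.45

Flexible spending account contribution: $149.32
Taxable wages = $3,252.91 − $149.32 = $3,103.59
Federal tax withheld: $3,103.59 × 0.2202 = $683.41
City income tax: $3,103.59 × 0.0161 = $49.97
State unemployment insurance (employee share): $3,252.91 × 0.0084 = $27.32
Medicare: $3,252.91 × 0.03 = $97.59
SDI: $3,252.91 × 0.0075 = $24.40
Charity payroll deduction: $60.70
Dental insurance premium: $282.67
Life insurance premium: $282.08
Total deductions = $149.32 + $683.41 + $49.97 + $27.32 + $97.59 + $24.40 + $60.70 + $282.67 + $282.08 = $1,657.46
Net pay = $3,252.91 − $1,657.46 = $1,595.45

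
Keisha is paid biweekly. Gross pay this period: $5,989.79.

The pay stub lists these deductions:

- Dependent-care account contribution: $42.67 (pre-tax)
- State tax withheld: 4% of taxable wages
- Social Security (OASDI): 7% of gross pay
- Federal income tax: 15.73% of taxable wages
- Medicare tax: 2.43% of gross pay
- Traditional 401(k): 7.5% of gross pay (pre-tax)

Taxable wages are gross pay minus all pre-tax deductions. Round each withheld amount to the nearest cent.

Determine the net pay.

$3,848.31

Dependent-care account contribution: $42.67
Traditional 401(k): $5,989.79 × 0.075 = $449.23
Pre-tax total = $42.67 + $449.23 = $491.90
Taxable wages = $5,989.79 − $491.90 = $5,497.89
State tax withheld: $5,497.89 × 0.04 = $219.92
Federal income tax: $5,497.89 × 0.1573 = $864.82
Social Security (OASDI): $5,989.79 × 0.07 = $419.29
Medicare tax: $5,989.79 × 0.0243 = $145.55
Total deductions = $42.67 + $449.23 + $219.92 + $864.82 + $419.29 + $145.55 = $2,141.48
Net pay = $5,989.79 − $2,141.48 = $3,848.31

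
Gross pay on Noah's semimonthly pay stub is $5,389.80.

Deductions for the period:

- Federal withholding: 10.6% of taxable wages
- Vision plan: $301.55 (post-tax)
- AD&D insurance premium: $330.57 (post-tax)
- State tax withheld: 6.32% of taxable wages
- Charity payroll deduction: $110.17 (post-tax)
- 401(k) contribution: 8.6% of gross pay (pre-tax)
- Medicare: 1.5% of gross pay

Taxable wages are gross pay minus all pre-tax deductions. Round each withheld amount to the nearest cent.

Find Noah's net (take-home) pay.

$3,269.61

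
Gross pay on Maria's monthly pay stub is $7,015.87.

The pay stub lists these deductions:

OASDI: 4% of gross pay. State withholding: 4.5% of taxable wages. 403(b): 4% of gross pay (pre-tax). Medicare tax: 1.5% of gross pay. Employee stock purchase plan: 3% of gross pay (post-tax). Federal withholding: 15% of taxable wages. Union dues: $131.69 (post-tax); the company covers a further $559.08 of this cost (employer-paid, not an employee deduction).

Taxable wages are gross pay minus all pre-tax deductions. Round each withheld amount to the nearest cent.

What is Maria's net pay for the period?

403(b): $7,015.87 × 0.04 = $280.63
Taxable wages = $7,015.87 − $280.63 = $6,735.24
Federal withholding: $6,735.24 × 0.15 = $1,010.29
State withholding: $6,735.24 × 0.045 = $303.09
Medicare tax: $7,015.87 × 0.015 = $105.24
OASDI: $7,015.87 × 0.04 = $280.63
Employee stock purchase plan: $7,015.87 × 0.03 = $210.48
Union dues: $131.69
(Employer's $559.08 toward union dues is not withheld from the employee.)
Total deductions = $280.63 + $1,010.29 + $303.09 + $105.24 + $280.63 + $210.48 + $131.69 = $2,322.05
Net pay = $7,015.87 − $2,322.05 = $4,693.82

$4,693.82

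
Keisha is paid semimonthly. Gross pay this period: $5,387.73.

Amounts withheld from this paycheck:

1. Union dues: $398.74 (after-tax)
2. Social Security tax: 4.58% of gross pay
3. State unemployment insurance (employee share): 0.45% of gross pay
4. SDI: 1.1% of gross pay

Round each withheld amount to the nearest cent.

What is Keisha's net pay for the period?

$4,658.72

SDI: $5,387.73 × 0.011 = $59.27
Social Security tax: $5,387.73 × 0.0458 = $246.76
State unemployment insurance (employee share): $5,387.73 × 0.0045 = $24.24
Union dues: $398.74
Total deductions = $59.27 + $246.76 + $24.24 + $398.74 = $729.01
Net pay = $5,387.73 − $729.01 = $4,658.72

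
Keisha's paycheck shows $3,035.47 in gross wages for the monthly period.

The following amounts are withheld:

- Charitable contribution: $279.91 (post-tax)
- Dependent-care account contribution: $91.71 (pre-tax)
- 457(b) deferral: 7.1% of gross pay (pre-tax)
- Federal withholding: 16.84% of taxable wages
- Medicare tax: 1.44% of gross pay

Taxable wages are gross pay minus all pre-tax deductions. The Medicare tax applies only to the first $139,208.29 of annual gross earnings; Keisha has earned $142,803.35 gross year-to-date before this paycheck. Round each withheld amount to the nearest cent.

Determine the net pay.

$1,988.89

Dependent-care account contribution: $91.71
457(b) deferral: $3,035.47 × 0.071 = $215.52
Pre-tax total = $91.71 + $215.52 = $307.23
Taxable wages = $3,035.47 − $307.23 = $2,728.24
Federal withholding: $2,728.24 × 0.1684 = $459.44
Medicare tax: annual cap $139,208.29 already reached (YTD $142,803.35), so $0.00
Charitable contribution: $279.91
Total deductions = $91.71 + $215.52 + $459.44 + $0.00 + $279.91 = $1,046.58
Net pay = $3,035.47 − $1,046.58 = $1,988.89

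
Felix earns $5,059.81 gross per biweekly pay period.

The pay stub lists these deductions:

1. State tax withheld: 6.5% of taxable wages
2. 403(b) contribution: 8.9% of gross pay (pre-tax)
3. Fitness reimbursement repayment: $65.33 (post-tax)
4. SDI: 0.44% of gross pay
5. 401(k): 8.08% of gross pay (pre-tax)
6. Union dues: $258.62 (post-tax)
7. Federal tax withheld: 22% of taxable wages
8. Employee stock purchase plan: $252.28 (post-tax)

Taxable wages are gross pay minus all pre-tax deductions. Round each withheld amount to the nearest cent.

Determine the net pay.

$2,404.98

403(b) contribution: $5,059.81 × 0.089 = $450.32
401(k): $5,059.81 × 0.0808 = $408.83
Pre-tax total = $450.32 + $408.83 = $859.15
Taxable wages = $5,059.81 − $859.15 = $4,200.66
Federal tax withheld: $4,200.66 × 0.22 = $924.15
State tax withheld: $4,200.66 × 0.065 = $273.04
SDI: $5,059.81 × 0.0044 = $22.26
Employee stock purchase plan: $252.28
Union dues: $258.62
Fitness reimbursement repayment: $65.33
Total deductions = $450.32 + $408.83 + $924.15 + $273.04 + $22.26 + $252.28 + $258.62 + $65.33 = $2,654.83
Net pay = $5,059.81 − $2,654.83 = $2,404.98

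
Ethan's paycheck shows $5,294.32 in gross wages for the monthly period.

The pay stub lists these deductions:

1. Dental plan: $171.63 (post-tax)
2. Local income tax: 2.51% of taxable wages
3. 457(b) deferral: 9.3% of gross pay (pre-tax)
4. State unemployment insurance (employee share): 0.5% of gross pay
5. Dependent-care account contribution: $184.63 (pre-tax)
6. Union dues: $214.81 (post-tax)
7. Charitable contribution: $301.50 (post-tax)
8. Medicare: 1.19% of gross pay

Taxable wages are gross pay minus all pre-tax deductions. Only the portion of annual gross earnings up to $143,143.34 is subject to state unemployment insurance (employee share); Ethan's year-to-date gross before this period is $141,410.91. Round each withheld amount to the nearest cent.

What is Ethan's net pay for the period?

457(b) deferral: $5,294.32 × 0.093 = $492.37
Dependent-care account contribution: $184.63
Pre-tax total = $492.37 + $184.63 = $677.00
Taxable wages = $5,294.32 − $677.00 = $4,617.32
Local income tax: $4,617.32 × 0.0251 = $115.89
Medicare: $5,294.32 × 0.0119 = $63.00
State unemployment insurance (employee share): only $143,143.34 − $141,410.91 = $1,732.43 of this check is subject → $1,732.43 × 0.005 = $8.66
Union dues: $214.81
Charitable contribution: $301.50
Dental plan: $171.63
Total deductions = $492.37 + $184.63 + $115.89 + $63.00 + $8.66 + $214.81 + $301.50 + $171.63 = $1,552.49
Net pay = $5,294.32 − $1,552.49 = $3,741.83

$3,741.83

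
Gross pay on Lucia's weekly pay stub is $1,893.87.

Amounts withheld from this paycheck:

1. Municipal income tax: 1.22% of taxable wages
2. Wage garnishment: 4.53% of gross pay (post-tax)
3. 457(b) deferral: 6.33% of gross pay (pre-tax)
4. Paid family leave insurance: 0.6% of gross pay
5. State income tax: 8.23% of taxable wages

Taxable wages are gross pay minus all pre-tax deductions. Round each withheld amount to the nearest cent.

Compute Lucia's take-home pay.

457(b) deferral: $1,893.87 × 0.0633 = $119.88
Taxable wages = $1,893.87 − $119.88 = $1,773.99
Municipal income tax: $1,773.99 × 0.0122 = $21.64
State income tax: $1,773.99 × 0.0823 = $146.00
Paid family leave insurance: $1,893.87 × 0.006 = $11.36
Wage garnishment: $1,893.87 × 0.0453 = $85.79
Total deductions = $119.88 + $21.64 + $146.00 + $11.36 + $85.79 = $384.67
Net pay = $1,893.87 − $384.67 = $1,509.20

$1,509.20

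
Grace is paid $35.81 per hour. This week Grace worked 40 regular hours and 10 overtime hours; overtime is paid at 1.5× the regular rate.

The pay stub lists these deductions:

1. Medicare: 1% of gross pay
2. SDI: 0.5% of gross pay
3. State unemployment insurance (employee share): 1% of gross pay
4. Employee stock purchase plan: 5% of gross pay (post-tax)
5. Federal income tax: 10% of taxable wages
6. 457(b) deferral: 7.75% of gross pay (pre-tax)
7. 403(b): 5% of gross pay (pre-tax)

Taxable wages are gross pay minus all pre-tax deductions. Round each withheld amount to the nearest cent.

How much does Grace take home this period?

$1,398.86

Regular pay: 40 × $35.81 = $1,432.40
Overtime pay: 10 × $35.81 × 1.5 = $537.15
Gross pay = $1,432.40 + $537.15 = $1,969.55
403(b): $1,969.55 × 0.05 = $98.48
457(b) deferral: $1,969.55 × 0.0775 = $152.64
Pre-tax total = $98.48 + $152.64 = $251.12
Taxable wages = $1,969.55 − $251.12 = $1,718.43
Federal income tax: $1,718.43 × 0.1 = $171.84
State unemployment insurance (employee share): $1,969.55 × 0.01 = $19.70
Medicare: $1,969.55 × 0.01 = $19.70
SDI: $1,969.55 × 0.005 = $9.85
Employee stock purchase plan: $1,969.55 × 0.05 = $98.48
Total deductions = $98.48 + $152.64 + $171.84 + $19.70 + $19.70 + $9.85 + $98.48 = $570.69
Net pay = $1,969.55 − $570.69 = $1,398.86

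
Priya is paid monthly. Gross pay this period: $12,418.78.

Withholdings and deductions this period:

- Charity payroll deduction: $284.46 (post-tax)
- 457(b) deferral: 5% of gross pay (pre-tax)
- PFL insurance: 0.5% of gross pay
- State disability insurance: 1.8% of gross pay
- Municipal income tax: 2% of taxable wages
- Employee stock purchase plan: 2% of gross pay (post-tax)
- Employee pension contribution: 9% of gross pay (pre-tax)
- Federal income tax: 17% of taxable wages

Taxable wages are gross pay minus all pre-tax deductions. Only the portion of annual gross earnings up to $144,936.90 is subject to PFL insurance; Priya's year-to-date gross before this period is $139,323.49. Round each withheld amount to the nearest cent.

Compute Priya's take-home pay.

457(b) deferral: $12,418.78 × 0.05 = $620.94
Employee pension contribution: $12,418.78 × 0.09 = $1,117.69
Pre-tax total = $620.94 + $1,117.69 = $1,738.63
Taxable wages = $12,418.78 − $1,738.63 = $10,680.15
Federal income tax: $10,680.15 × 0.17 = $1,815.63
Municipal income tax: $10,680.15 × 0.02 = $213.60
PFL insurance: only $144,936.90 − $139,323.49 = $5,613.41 of this check is subject → $5,613.41 × 0.005 = $28.07
State disability insurance: $12,418.78 × 0.018 = $223.54
Charity payroll deduction: $284.46
Employee stock purchase plan: $12,418.78 × 0.02 = $248.38
Total deductions = $620.94 + $1,117.69 + $1,815.63 + $213.60 + $28.07 + $223.54 + $284.46 + $248.38 = $4,552.31
Net pay = $12,418.78 − $4,552.31 = $7,866.47

$7,866.47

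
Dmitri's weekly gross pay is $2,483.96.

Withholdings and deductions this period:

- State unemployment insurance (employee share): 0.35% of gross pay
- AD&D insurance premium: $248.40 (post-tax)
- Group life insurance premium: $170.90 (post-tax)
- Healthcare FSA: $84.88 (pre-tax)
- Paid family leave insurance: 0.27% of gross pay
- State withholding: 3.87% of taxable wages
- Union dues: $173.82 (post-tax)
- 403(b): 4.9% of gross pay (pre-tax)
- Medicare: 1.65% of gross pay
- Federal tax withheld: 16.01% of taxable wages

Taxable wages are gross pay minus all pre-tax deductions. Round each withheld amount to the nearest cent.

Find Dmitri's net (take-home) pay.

403(b): $2,483.96 × 0.049 = $121.71
Healthcare FSA: $84.88
Pre-tax total = $121.71 + $84.88 = $206.59
Taxable wages = $2,483.96 − $206.59 = $2,277.37
Federal tax withheld: $2,277.37 × 0.1601 = $364.61
State withholding: $2,277.37 × 0.0387 = $88.13
Medicare: $2,483.96 × 0.0165 = $40.99
State unemployment insurance (employee share): $2,483.96 × 0.0035 = $8.69
Paid family leave insurance: $2,483.96 × 0.0027 = $6.71
Group life insurance premium: $170.90
AD&D insurance premium: $248.40
Union dues: $173.82
Total deductions = $121.71 + $84.88 + $364.61 + $88.13 + $40.99 + $8.69 + $6.71 + $170.90 + $248.40 + $173.82 = $1,308.84
Net pay = $2,483.96 − $1,308.84 = $1,175.12

$1,175.12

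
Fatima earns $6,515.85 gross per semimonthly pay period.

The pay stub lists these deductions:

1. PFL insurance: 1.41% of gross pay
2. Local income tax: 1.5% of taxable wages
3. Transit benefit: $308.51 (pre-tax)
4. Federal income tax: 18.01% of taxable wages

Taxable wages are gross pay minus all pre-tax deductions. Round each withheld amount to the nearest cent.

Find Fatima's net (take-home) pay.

Transit benefit: $308.51
Taxable wages = $6,515.85 − $308.51 = $6,207.34
Local income tax: $6,207.34 × 0.015 = $93.11
Federal income tax: $6,207.34 × 0.1801 = $1,117.94
PFL insurance: $6,515.85 × 0.0141 = $91.87
Total deductions = $308.51 + $93.11 + $1,117.94 + $91.87 = $1,611.43
Net pay = $6,515.85 − $1,611.43 = $4,904.42

$4,904.42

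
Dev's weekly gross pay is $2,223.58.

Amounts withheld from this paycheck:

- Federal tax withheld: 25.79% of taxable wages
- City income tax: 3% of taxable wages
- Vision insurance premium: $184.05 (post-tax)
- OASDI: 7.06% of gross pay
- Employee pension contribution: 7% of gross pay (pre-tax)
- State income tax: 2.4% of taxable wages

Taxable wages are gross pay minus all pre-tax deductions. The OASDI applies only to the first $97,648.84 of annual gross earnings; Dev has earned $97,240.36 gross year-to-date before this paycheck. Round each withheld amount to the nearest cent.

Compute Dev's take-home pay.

Employee pension contribution: $2,223.58 × 0.07 = $155.65
Taxable wages = $2,223.58 − $155.65 = $2,067.93
Federal tax withheld: $2,067.93 × 0.2579 = $533.32
State income tax: $2,067.93 × 0.024 = $49.63
City income tax: $2,067.93 × 0.03 = $62.04
OASDI: only $97,648.84 − $97,240.36 = $408.48 of this check is subject → $408.48 × 0.0706 = $28.84
Vision insurance premium: $184.05
Total deductions = $155.65 + $533.32 + $49.63 + $62.04 + $28.84 + $184.05 = $1,013.53
Net pay = $2,223.58 − $1,013.53 = $1,210.05

$1,210.05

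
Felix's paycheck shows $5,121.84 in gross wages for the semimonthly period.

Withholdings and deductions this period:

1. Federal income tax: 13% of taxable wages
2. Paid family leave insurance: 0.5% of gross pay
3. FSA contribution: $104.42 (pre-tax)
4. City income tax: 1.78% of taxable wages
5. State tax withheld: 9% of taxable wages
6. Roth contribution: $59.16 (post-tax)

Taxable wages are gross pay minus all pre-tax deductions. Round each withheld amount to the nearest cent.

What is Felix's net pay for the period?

FSA contribution: $104.42
Taxable wages = $5,121.84 − $104.42 = $5,017.42
Federal income tax: $5,017.42 × 0.13 = $652.26
City income tax: $5,017.42 × 0.0178 = $89.31
State tax withheld: $5,017.42 × 0.09 = $451.57
Paid family leave insurance: $5,121.84 × 0.005 = $25.61
Roth contribution: $59.16
Total deductions = $104.42 + $652.26 + $89.31 + $451.57 + $25.61 + $59.16 = $1,382.33
Net pay = $5,121.84 − $1,382.33 = $3,739.51

$3,739.51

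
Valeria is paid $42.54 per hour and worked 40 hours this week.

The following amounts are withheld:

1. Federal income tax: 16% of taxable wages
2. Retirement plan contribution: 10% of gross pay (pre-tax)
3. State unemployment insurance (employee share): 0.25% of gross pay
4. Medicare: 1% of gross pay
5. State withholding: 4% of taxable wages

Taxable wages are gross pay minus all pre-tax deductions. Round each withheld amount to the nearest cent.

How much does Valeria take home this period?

Gross pay: 40 × $42.54 = $1,701.60
Retirement plan contribution: $1,701.60 × 0.1 = $170.16
Taxable wages = $1,701.60 − $170.16 = $1,531.44
Federal income tax: $1,531.44 × 0.16 = $245.03
State withholding: $1,531.44 × 0.04 = $61.26
Medicare: $1,701.60 × 0.01 = $17.02
State unemployment insurance (employee share): $1,701.60 × 0.0025 = $4.25
Total deductions = $170.16 + $245.03 + $61.26 + $17.02 + $4.25 = $497.72
Net pay = $1,701.60 − $497.72 = $1,203.88

$1,203.88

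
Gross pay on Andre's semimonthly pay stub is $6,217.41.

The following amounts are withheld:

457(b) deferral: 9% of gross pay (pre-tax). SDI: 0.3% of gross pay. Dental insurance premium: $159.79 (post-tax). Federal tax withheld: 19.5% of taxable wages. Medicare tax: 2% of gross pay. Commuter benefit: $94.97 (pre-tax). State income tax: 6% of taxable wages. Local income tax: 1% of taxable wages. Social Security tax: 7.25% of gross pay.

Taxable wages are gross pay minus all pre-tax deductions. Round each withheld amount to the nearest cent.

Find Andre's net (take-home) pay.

Commuter benefit: $94.97
457(b) deferral: $6,217.41 × 0.09 = $559.57
Pre-tax total = $94.97 + $559.57 = $654.54
Taxable wages = $6,217.41 − $654.54 = $5,562.87
State income tax: $5,562.87 × 0.06 = $333.77
Federal tax withheld: $5,562.87 × 0.195 = $1,084.76
Local income tax: $5,562.87 × 0.01 = $55.63
Medicare tax: $6,217.41 × 0.02 = $124.35
SDI: $6,217.41 × 0.003 = $18.65
Social Security tax: $6,217.41 × 0.0725 = $450.76
Dental insurance premium: $159.79
Total deductions = $94.97 + $559.57 + $333.77 + $1,084.76 + $55.63 + $124.35 + $18.65 + $450.76 + $159.79 = $2,882.25
Net pay = $6,217.41 − $2,882.25 = $3,335.16

$3,335.16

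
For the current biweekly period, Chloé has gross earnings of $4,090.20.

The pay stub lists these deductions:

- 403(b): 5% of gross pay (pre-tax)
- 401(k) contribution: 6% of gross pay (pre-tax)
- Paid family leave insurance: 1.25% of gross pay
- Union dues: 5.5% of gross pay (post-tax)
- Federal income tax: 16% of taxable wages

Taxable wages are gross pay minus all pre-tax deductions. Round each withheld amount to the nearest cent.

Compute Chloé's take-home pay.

$2,781.75

401(k) contribution: $4,090.20 × 0.06 = $245.41
403(b): $4,090.20 × 0.05 = $204.51
Pre-tax total = $245.41 + $204.51 = $449.92
Taxable wages = $4,090.20 − $449.92 = $3,640.28
Federal income tax: $3,640.28 × 0.16 = $582.44
Paid family leave insurance: $4,090.20 × 0.0125 = $51.13
Union dues: $4,090.20 × 0.055 = $224.96
Total deductions = $245.41 + $204.51 + $582.44 + $51.13 + $224.96 = $1,308.45
Net pay = $4,090.20 − $1,308.45 = $2,781.75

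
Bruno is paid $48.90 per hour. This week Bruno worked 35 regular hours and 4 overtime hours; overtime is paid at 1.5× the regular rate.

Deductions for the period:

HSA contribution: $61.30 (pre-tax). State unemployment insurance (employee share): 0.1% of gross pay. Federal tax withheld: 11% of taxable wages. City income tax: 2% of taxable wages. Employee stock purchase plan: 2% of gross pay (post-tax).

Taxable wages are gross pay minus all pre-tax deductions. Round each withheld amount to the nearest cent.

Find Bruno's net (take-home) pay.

Regular pay: 35 × $48.90 = $1711.50
Overtime pay: 4 × $48.90 × 1.5 = $293.40
Gross pay = $1711.50 + $293.40 = $2004.90
HSA contribution: $61.30
Taxable wages = $2004.90 − $61.30 = $1943.60
Federal tax withheld: $1943.60 × 0.11 = $213.80
City income tax: $1943.60 × 0.02 = $38.87
State unemployment insurance (employee share): $2004.90 × 0.001 = $2.00
Employee stock purchase plan: $2004.90 × 0.02 = $40.10
Total deductions = $61.30 + $213.80 + $38.87 + $2.00 + $40.10 = $356.07
Net pay = $2004.90 − $356.07 = $1648.83

$1648.83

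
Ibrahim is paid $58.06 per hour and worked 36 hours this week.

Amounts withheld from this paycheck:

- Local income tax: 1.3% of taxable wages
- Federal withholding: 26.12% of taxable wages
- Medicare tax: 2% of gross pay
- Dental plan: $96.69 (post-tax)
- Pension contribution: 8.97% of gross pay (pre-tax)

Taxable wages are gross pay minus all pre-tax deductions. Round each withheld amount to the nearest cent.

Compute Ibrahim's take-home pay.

$1,242.47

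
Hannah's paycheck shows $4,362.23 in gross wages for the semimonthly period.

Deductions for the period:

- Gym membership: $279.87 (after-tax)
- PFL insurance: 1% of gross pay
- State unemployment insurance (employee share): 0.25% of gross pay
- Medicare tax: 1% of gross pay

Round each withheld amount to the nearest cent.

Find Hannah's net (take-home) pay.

State unemployment insurance (employee share): $4,362.23 × 0.0025 = $10.91
Medicare tax: $4,362.23 × 0.01 = $43.62
PFL insurance: $4,362.23 × 0.01 = $43.62
Gym membership: $279.87
Total deductions = $10.91 + $43.62 + $43.62 + $279.87 = $378.02
Net pay = $4,362.23 − $378.02 = $3,984.21

$3,984.21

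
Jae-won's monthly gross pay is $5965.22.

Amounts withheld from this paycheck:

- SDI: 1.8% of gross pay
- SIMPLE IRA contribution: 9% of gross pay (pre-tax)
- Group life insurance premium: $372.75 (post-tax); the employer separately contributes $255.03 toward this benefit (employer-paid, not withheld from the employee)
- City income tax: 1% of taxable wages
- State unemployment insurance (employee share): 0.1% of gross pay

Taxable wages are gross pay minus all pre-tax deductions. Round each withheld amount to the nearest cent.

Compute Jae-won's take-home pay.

SIMPLE IRA contribution: $5965.22 × 0.09 = $536.87
Taxable wages = $5965.22 − $536.87 = $5428.35
City income tax: $5428.35 × 0.01 = $54.28
State unemployment insurance (employee share): $5965.22 × 0.001 = $5.97
SDI: $5965.22 × 0.018 = $107.37
Group life insurance premium: $372.75
(Employer's $255.03 toward group life insurance premium is not withheld from the employee.)
Total deductions = $536.87 + $54.28 + $5.97 + $107.37 + $372.75 = $1077.24
Net pay = $5965.22 − $1077.24 = $4887.98

$4887.98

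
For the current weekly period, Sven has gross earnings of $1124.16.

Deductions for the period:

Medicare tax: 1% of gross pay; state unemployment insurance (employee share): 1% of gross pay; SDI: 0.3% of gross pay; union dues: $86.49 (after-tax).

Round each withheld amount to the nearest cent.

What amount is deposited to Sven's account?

$1011.82

Medicare tax: $1124.16 × 0.01 = $11.24
SDI: $1124.16 × 0.003 = $3.37
State unemployment insurance (employee share): $1124.16 × 0.01 = $11.24
Union dues: $86.49
Total deductions = $11.24 + $3.37 + $11.24 + $86.49 = $112.34
Net pay = $1124.16 − $112.34 = $1011.82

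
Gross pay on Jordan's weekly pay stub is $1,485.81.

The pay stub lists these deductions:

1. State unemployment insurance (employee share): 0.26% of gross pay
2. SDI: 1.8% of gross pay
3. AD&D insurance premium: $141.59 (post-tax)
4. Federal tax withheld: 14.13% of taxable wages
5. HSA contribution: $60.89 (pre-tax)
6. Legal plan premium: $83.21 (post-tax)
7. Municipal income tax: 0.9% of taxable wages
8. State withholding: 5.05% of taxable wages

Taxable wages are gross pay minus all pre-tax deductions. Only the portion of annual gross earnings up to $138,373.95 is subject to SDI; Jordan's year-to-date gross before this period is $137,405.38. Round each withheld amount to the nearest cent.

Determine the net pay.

$892.71

HSA contribution: $60.89
Taxable wages = $1,485.81 − $60.89 = $1,424.92
Municipal income tax: $1,424.92 × 0.009 = $12.82
State withholding: $1,424.92 × 0.0505 = $71.96
Federal tax withheld: $1,424.92 × 0.1413 = $201.34
SDI: only $138,373.95 − $137,405.38 = $968.57 of this check is subject → $968.57 × 0.018 = $17.43
State unemployment insurance (employee share): $1,485.81 × 0.0026 = $3.86
Legal plan premium: $83.21
AD&D insurance premium: $141.59
Total deductions = $60.89 + $12.82 + $71.96 + $201.34 + $17.43 + $3.86 + $83.21 + $141.59 = $593.10
Net pay = $1,485.81 − $593.10 = $892.71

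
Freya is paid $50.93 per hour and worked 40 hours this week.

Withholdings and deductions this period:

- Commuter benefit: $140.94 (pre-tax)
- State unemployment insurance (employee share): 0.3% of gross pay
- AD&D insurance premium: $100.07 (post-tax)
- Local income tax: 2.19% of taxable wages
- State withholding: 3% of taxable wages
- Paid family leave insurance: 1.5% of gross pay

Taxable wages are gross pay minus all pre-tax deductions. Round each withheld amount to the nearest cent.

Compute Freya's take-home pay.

Gross pay: 40 × $50.93 = $2,037.20
Commuter benefit: $140.94
Taxable wages = $2,037.20 − $140.94 = $1,896.26
Local income tax: $1,896.26 × 0.0219 = $41.53
State withholding: $1,896.26 × 0.03 = $56.89
State unemployment insurance (employee share): $2,037.20 × 0.003 = $6.11
Paid family leave insurance: $2,037.20 × 0.015 = $30.56
AD&D insurance premium: $100.07
Total deductions = $140.94 + $41.53 + $56.89 + $6.11 + $30.56 + $100.07 = $376.10
Net pay = $2,037.20 − $376.10 = $1,661.10

$1,661.10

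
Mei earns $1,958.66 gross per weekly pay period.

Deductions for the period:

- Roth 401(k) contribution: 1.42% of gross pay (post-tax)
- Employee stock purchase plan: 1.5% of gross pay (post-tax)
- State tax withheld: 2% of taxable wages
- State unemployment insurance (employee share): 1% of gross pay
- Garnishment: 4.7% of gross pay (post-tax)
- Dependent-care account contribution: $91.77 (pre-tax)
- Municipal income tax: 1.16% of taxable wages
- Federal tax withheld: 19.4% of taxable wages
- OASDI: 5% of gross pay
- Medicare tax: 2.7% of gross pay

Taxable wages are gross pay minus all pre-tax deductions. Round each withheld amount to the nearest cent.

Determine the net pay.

Dependent-care account contribution: $91.77
Taxable wages = $1,958.66 − $91.77 = $1,866.89
Federal tax withheld: $1,866.89 × 0.194 = $362.18
State tax withheld: $1,866.89 × 0.02 = $37.34
Municipal income tax: $1,866.89 × 0.0116 = $21.66
State unemployment insurance (employee share): $1,958.66 × 0.01 = $19.59
Medicare tax: $1,958.66 × 0.027 = $52.88
OASDI: $1,958.66 × 0.05 = $97.93
Employee stock purchase plan: $1,958.66 × 0.015 = $29.38
Roth 401(k) contribution: $1,958.66 × 0.0142 = $27.81
Garnishment: $1,958.66 × 0.047 = $92.06
Total deductions = $91.77 + $362.18 + $37.34 + $21.66 + $19.59 + $52.88 + $97.93 + $29.38 + $27.81 + $92.06 = $832.60
Net pay = $1,958.66 − $832.60 = $1,126.06

$1,126.06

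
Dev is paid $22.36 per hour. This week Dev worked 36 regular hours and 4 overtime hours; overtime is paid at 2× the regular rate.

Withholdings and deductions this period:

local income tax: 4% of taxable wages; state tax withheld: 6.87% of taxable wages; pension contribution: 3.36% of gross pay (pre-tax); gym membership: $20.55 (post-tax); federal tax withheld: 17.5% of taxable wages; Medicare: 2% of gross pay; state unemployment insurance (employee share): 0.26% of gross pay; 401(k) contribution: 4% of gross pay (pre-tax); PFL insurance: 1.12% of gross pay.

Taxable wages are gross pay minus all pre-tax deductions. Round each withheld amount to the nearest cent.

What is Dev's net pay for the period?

Regular pay: 36 × $22.36 = $804.96
Overtime pay: 4 × $22.36 × 2 = $178.88
Gross pay = $804.96 + $178.88 = $983.84
401(k) contribution: $983.84 × 0.04 = $39.35
Pension contribution: $983.84 × 0.0336 = $33.06
Pre-tax total = $39.35 + $33.06 = $72.41
Taxable wages = $983.84 − $72.41 = $911.43
Federal tax withheld: $911.43 × 0.175 = $159.50
State tax withheld: $911.43 × 0.0687 = $62.62
Local income tax: $911.43 × 0.04 = $36.46
PFL insurance: $983.84 × 0.0112 = $11.02
State unemployment insurance (employee share): $983.84 × 0.0026 = $2.56
Medicare: $983.84 × 0.02 = $19.68
Gym membership: $20.55
Total deductions = $39.35 + $33.06 + $159.50 + $62.62 + $36.46 + $11.02 + $2.56 + $19.68 + $20.55 = $384.80
Net pay = $983.84 − $384.80 = $599.04

$599.04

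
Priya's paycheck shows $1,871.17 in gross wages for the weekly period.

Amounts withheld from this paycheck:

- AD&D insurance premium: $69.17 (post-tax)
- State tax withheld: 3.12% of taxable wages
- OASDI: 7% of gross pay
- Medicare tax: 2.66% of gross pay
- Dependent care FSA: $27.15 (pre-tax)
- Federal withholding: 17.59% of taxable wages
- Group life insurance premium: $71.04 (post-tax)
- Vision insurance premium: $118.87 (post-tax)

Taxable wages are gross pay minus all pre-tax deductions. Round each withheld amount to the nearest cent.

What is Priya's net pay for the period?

Dependent care FSA: $27.15
Taxable wages = $1,871.17 − $27.15 = $1,844.02
Federal withholding: $1,844.02 × 0.1759 = $324.36
State tax withheld: $1,844.02 × 0.0312 = $57.53
Medicare tax: $1,871.17 × 0.0266 = $49.77
OASDI: $1,871.17 × 0.07 = $130.98
Group life insurance premium: $71.04
AD&D insurance premium: $69.17
Vision insurance premium: $118.87
Total deductions = $27.15 + $324.36 + $57.53 + $49.77 + $130.98 + $71.04 + $69.17 + $118.87 = $848.87
Net pay = $1,871.17 − $848.87 = $1,022.30

$1,022.30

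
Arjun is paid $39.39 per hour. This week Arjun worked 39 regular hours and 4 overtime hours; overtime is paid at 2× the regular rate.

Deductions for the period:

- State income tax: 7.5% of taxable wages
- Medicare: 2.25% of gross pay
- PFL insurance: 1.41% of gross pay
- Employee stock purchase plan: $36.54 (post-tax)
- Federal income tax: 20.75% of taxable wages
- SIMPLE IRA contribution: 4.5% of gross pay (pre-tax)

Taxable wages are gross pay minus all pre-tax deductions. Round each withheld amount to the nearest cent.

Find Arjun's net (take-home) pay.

$1164.27

Regular pay: 39 × $39.39 = $1536.21
Overtime pay: 4 × $39.39 × 2 = $315.12
Gross pay = $1536.21 + $315.12 = $1851.33
SIMPLE IRA contribution: $1851.33 × 0.045 = $83.31
Taxable wages = $1851.33 − $83.31 = $1768.02
State income tax: $1768.02 × 0.075 = $132.60
Federal income tax: $1768.02 × 0.2075 = $366.86
PFL insurance: $1851.33 × 0.0141 = $26.10
Medicare: $1851.33 × 0.0225 = $41.65
Employee stock purchase plan: $36.54
Total deductions = $83.31 + $132.60 + $366.86 + $26.10 + $41.65 + $36.54 = $687.06
Net pay = $1851.33 − $687.06 = $1164.27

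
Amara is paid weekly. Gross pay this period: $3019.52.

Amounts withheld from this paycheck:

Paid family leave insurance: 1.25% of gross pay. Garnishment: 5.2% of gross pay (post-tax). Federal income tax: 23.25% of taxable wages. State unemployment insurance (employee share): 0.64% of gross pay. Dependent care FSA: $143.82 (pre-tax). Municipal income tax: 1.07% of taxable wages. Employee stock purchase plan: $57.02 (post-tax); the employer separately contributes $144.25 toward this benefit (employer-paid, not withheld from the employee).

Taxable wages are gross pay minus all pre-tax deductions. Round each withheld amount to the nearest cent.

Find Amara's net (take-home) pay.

Dependent care FSA: $143.82
Taxable wages = $3019.52 − $143.82 = $2875.70
Federal income tax: $2875.70 × 0.2325 = $668.60
Municipal income tax: $2875.70 × 0.0107 = $30.77
Paid family leave insurance: $3019.52 × 0.0125 = $37.74
State unemployment insurance (employee share): $3019.52 × 0.0064 = $19.32
Garnishment: $3019.52 × 0.052 = $157.02
Employee stock purchase plan: $57.02
(Employer's $144.25 toward employee stock purchase plan is not withheld from the employee.)
Total deductions = $143.82 + $668.60 + $30.77 + $37.74 + $19.32 + $157.02 + $57.02 = $1114.29
Net pay = $3019.52 − $1114.29 = $1905.23

$1905.23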